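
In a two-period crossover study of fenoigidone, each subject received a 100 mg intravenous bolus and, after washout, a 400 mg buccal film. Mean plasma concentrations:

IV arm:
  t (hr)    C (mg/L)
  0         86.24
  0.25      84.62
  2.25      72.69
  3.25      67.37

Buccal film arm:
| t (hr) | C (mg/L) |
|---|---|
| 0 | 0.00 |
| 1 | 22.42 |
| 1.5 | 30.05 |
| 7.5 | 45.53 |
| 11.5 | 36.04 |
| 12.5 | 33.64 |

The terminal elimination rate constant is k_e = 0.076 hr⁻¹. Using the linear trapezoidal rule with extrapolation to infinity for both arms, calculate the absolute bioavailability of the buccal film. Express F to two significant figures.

F = 0.20

Trapezoidal AUC_0→3.25 (IV):
  [0→0.25]: (86.24+84.62)/2 × 0.25 = 21.3575
  [0.25→2.25]: (84.62+72.69)/2 × 2 = 157.31
  [2.25→3.25]: (72.69+67.37)/2 × 1 = 70.03
  Sum = 248.6975 mg/L·hr
IV tail: 67.37/0.076 = 886.447; AUC_iv,0→∞ = 248.6975 + 886.447 = 1135.1445 mg/L·hr
Trapezoidal AUC_0→12.5 (buccal film):
  [0→1]: (0.00+22.42)/2 × 1 = 11.21
  [1→1.5]: (22.42+30.05)/2 × 0.5 = 13.1175
  [1.5→7.5]: (30.05+45.53)/2 × 6 = 226.74
  [7.5→11.5]: (45.53+36.04)/2 × 4 = 163.14
  [11.5→12.5]: (36.04+33.64)/2 × 1 = 34.84
  Sum = 449.0475 mg/L·hr
buccal film tail: 33.64/0.076 = 442.632; AUC_ev,0→∞ = 449.0475 + 442.632 = 891.6795 mg/L·hr
F = (AUC_ev/D_ev)/(AUC_iv/D_iv) = (891.6795/400)/(1135.1445/100) = 2.2292/11.351445 = 0.1964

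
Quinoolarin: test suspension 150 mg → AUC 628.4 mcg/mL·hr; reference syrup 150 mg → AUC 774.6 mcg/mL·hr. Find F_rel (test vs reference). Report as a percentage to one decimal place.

F_rel = 81.1%

F_rel = (AUC_test/D_test) / (AUC_ref/D_ref)
      = (628.4/150) / (774.6/150)
      = 4.18933 / 5.164 = 0.8113 = 81.13%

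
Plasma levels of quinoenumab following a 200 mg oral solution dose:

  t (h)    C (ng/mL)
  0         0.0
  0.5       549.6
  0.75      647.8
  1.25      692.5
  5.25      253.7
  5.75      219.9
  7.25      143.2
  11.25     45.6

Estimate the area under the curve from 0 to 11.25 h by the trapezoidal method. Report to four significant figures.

Trapezoidal AUC_0→11.25:
  [0→0.5]: (0.0+549.6)/2 × 0.5 = 137.4
  [0.5→0.75]: (549.6+647.8)/2 × 0.25 = 149.675
  [0.75→1.25]: (647.8+692.5)/2 × 0.5 = 335.075
  [1.25→5.25]: (692.5+253.7)/2 × 4 = 1892.4
  [5.25→5.75]: (253.7+219.9)/2 × 0.5 = 118.4
  [5.75→7.25]: (219.9+143.2)/2 × 1.5 = 272.325
  [7.25→11.25]: (143.2+45.6)/2 × 4 = 377.6
  Sum = 3282.875 ng/mL·h

AUC = 3283 ng/mL·h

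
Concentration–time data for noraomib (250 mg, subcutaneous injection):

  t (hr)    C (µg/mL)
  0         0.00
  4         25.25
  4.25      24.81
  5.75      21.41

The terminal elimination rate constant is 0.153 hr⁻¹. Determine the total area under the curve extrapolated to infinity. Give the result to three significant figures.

Trapezoidal AUC_0→5.75:
  [0→4]: (0.00+25.25)/2 × 4 = 50.5
  [4→4.25]: (25.25+24.81)/2 × 0.25 = 6.2575
  [4.25→5.75]: (24.81+21.41)/2 × 1.5 = 34.665
  Sum = 91.4225 µg/mL·hr
Extrapolated tail: C_last / k_e = 21.41 / 0.153 = 139.935
AUC_0→∞ = 91.4225 + 139.935 = 231.3575 µg/mL·hr

AUC = 231 µg/mL·hr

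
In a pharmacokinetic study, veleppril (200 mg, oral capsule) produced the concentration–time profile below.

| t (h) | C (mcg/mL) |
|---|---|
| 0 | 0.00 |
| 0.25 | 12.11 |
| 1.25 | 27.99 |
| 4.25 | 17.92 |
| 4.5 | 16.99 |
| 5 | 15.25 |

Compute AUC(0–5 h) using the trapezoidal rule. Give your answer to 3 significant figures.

Trapezoidal AUC_0→5:
  [0→0.25]: (0.00+12.11)/2 × 0.25 = 1.51375
  [0.25→1.25]: (12.11+27.99)/2 × 1 = 20.05
  [1.25→4.25]: (27.99+17.92)/2 × 3 = 68.865
  [4.25→4.5]: (17.92+16.99)/2 × 0.25 = 4.36375
  [4.5→5]: (16.99+15.25)/2 × 0.5 = 8.06
  Sum = 102.8525 mcg/mL·h

AUC = 103 mcg/mL·h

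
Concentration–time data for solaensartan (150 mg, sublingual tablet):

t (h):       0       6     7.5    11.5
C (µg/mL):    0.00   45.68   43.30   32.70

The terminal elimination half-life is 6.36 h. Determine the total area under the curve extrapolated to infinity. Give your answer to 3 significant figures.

AUC = 656 µg/mL·h

Trapezoidal AUC_0→11.5:
  [0→6]: (0.00+45.68)/2 × 6 = 137.04
  [6→7.5]: (45.68+43.30)/2 × 1.5 = 66.735
  [7.5→11.5]: (43.30+32.70)/2 × 4 = 152.0
  Sum = 355.775 µg/mL·h
k_e = ln2 / t½ = 0.693147 / 6.36 = 0.1090 h^-1
Extrapolated tail: C_last / k_e = 32.70 / 0.109 = 300.000
AUC_0→∞ = 355.775 + 300.000 = 655.775 µg/mL·h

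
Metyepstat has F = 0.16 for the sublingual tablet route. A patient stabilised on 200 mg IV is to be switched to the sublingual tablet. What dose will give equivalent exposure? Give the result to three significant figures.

D_sublingual = 1250 mg

For equal systemic exposure: F × D_ev = D_iv
D_ev = D_iv / F = 200 / 0.16 = 1250 mg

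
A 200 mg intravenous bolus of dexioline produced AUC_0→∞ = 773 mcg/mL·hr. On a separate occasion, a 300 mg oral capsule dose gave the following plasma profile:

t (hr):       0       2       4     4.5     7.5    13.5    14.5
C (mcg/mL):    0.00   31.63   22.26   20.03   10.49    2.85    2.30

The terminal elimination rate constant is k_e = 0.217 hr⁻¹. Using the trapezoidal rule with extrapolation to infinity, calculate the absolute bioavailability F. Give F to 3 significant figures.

Trapezoidal AUC_0→14.5 (oral capsule):
  [0→2]: (0.00+31.63)/2 × 2 = 31.63
  [2→4]: (31.63+22.26)/2 × 2 = 53.89
  [4→4.5]: (22.26+20.03)/2 × 0.5 = 10.5725
  [4.5→7.5]: (20.03+10.49)/2 × 3 = 45.78
  [7.5→13.5]: (10.49+2.85)/2 × 6 = 40.02
  [13.5→14.5]: (2.85+2.30)/2 × 1 = 2.575
  Sum = 184.4675 mcg/mL·hr
Tail: C_last/k_e = 2.30/0.217 = 10.599
AUC_0→∞ (oral capsule) = 184.4675 + 10.599 = 195.0665 mcg/mL·hr
F = (AUC_ev/D_ev)/(AUC_iv/D_iv) = (195.0665/300)/(773/200) = 0.650222/3.865 = 0.1682

F = 0.168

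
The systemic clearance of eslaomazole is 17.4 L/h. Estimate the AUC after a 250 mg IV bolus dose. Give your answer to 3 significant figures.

AUC = 14.4 mg/L·h

AUC_0→∞ = Dose_iv / CL
        = 250 / 17.4 = 14.3678 mg/L·h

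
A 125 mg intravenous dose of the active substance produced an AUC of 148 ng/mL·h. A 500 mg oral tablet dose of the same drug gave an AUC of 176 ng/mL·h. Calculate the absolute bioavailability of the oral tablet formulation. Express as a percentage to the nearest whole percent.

F = 30%

F = (AUC_ev / D_ev) / (AUC_iv / D_iv)
  = (176/500) / (148/125)
  = 0.352 / 1.184 = 0.2973
  = 29.73%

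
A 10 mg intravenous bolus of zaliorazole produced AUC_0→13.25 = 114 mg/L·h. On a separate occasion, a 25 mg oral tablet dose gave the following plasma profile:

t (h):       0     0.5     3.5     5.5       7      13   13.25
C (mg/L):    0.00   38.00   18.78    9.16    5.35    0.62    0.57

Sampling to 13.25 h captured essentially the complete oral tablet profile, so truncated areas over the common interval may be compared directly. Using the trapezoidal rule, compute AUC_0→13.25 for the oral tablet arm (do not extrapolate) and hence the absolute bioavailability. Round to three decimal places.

F = 0.532

Trapezoidal AUC_0→13.25 (oral tablet):
  [0→0.5]: (0.00+38.00)/2 × 0.5 = 9.5
  [0.5→3.5]: (38.00+18.78)/2 × 3 = 85.17
  [3.5→5.5]: (18.78+9.16)/2 × 2 = 27.94
  [5.5→7]: (9.16+5.35)/2 × 1.5 = 10.8825
  [7→13]: (5.35+0.62)/2 × 6 = 17.91
  [13→13.25]: (0.62+0.57)/2 × 0.25 = 0.14875
  Sum = 151.55125 mg/L·h
F = (AUC_ev/D_ev)/(AUC_iv/D_iv) = (151.55125/25)/(114/10) = 6.06205/11.4 = 0.5318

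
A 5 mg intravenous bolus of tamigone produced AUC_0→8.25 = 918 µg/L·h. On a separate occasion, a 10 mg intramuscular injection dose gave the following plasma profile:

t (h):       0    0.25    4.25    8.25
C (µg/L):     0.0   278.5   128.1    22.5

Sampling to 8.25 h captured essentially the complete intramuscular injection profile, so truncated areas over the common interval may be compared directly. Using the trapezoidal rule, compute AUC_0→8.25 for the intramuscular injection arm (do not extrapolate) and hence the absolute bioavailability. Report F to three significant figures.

F = 0.626

Trapezoidal AUC_0→8.25 (intramuscular injection):
  [0→0.25]: (0.0+278.5)/2 × 0.25 = 34.8125
  [0.25→4.25]: (278.5+128.1)/2 × 4 = 813.2
  [4.25→8.25]: (128.1+22.5)/2 × 4 = 301.2
  Sum = 1149.2125 µg/L·h
F = (AUC_ev/D_ev)/(AUC_iv/D_iv) = (1149.2125/10)/(918/5) = 114.92125/183.6 = 0.6259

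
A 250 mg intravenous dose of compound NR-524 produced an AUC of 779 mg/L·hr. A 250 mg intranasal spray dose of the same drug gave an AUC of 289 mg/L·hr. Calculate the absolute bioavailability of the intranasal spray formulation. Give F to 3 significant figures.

F = (AUC_ev / D_ev) / (AUC_iv / D_iv)
  = (289/250) / (779/250)
  = 1.156 / 3.116 = 0.3710

F = 0.371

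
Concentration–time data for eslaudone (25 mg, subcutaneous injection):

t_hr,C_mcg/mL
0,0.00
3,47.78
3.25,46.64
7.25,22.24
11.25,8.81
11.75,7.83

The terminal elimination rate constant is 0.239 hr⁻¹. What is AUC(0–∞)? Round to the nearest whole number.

AUC = 320 mcg/mL·hr

Trapezoidal AUC_0→11.75:
  [0→3]: (0.00+47.78)/2 × 3 = 71.67
  [3→3.25]: (47.78+46.64)/2 × 0.25 = 11.8025
  [3.25→7.25]: (46.64+22.24)/2 × 4 = 137.76
  [7.25→11.25]: (22.24+8.81)/2 × 4 = 62.1
  [11.25→11.75]: (8.81+7.83)/2 × 0.5 = 4.16
  Sum = 287.4925 mcg/mL·hr
Extrapolated tail: C_last / k_e = 7.83 / 0.239 = 32.762
AUC_0→∞ = 287.4925 + 32.762 = 320.2545 mcg/mL·hr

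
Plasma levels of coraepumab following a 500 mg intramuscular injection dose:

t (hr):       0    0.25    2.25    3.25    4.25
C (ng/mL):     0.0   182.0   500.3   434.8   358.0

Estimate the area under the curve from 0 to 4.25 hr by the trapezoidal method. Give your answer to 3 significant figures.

Trapezoidal AUC_0→4.25:
  [0→0.25]: (0.0+182.0)/2 × 0.25 = 22.75
  [0.25→2.25]: (182.0+500.3)/2 × 2 = 682.3
  [2.25→3.25]: (500.3+434.8)/2 × 1 = 467.55
  [3.25→4.25]: (434.8+358.0)/2 × 1 = 396.4
  Sum = 1569.0 ng/mL·hr

AUC = 1570 ng/mL·hr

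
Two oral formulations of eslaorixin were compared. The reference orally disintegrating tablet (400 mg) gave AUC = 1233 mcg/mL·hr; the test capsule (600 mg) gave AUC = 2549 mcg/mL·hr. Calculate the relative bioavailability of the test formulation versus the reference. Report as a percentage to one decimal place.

F_rel = 137.8%

F_rel = (AUC_test/D_test) / (AUC_ref/D_ref)
      = (2549/600) / (1233/400)
      = 4.24833 / 3.0825 = 1.3782 = 137.82%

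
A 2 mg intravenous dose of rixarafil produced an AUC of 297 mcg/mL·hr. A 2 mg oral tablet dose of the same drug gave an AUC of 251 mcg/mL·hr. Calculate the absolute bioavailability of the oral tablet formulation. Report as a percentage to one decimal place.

F = (AUC_ev / D_ev) / (AUC_iv / D_iv)
  = (251/2) / (297/2)
  = 125.5 / 148.5 = 0.8451
  = 84.51%

F = 84.5%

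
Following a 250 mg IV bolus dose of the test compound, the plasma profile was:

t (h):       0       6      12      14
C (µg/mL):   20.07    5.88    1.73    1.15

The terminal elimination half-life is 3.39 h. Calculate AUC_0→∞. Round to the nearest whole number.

AUC = 109 µg/mL·h

Trapezoidal AUC_0→14:
  [0→6]: (20.07+5.88)/2 × 6 = 77.85
  [6→12]: (5.88+1.73)/2 × 6 = 22.83
  [12→14]: (1.73+1.15)/2 × 2 = 2.88
  Sum = 103.56 µg/mL·h
k_e = ln2 / t½ = 0.693147 / 3.39 = 0.2045 h^-1
Extrapolated tail: C_last / k_e = 1.15 / 0.2045 = 5.623
AUC_0→∞ = 103.56 + 5.623 = 109.183 µg/mL·h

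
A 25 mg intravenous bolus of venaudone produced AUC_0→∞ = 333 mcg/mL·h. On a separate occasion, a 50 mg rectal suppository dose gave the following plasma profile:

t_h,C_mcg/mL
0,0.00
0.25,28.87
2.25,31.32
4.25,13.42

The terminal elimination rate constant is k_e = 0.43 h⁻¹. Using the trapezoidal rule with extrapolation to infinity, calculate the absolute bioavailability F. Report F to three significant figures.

Trapezoidal AUC_0→4.25 (rectal suppository):
  [0→0.25]: (0.00+28.87)/2 × 0.25 = 3.60875
  [0.25→2.25]: (28.87+31.32)/2 × 2 = 60.19
  [2.25→4.25]: (31.32+13.42)/2 × 2 = 44.74
  Sum = 108.53875 mcg/mL·h
Tail: C_last/k_e = 13.42/0.43 = 31.209
AUC_0→∞ (rectal suppository) = 108.53875 + 31.209 = 139.74775 mcg/mL·h
F = (AUC_ev/D_ev)/(AUC_iv/D_iv) = (139.74775/50)/(333/25) = 2.794955/13.32 = 0.2098

F = 0.210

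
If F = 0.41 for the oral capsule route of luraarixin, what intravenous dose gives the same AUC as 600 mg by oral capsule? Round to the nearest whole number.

Systemic exposure from an extravascular dose = F × D_ev, so the equivalent IV dose is F × D_ev.
D_iv = F × D_ev = 0.41 × 600 = 246 mg

D_iv = 246 mg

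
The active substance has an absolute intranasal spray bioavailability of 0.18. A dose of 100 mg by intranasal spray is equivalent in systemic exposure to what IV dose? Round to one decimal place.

Systemic exposure from an extravascular dose = F × D_ev, so the equivalent IV dose is F × D_ev.
D_iv = F × D_ev = 0.18 × 100 = 18 mg

D_iv = 18.0 mg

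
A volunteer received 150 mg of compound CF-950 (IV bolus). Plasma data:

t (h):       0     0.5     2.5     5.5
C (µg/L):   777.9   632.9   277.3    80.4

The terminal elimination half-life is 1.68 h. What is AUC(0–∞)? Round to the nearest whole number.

AUC = 1994 µg/L·h

Trapezoidal AUC_0→5.5:
  [0→0.5]: (777.9+632.9)/2 × 0.5 = 352.7
  [0.5→2.5]: (632.9+277.3)/2 × 2 = 910.2
  [2.5→5.5]: (277.3+80.4)/2 × 3 = 536.55
  Sum = 1799.45 µg/L·h
k_e = ln2 / t½ = 0.693147 / 1.68 = 0.4126 h^-1
Extrapolated tail: C_last / k_e = 80.4 / 0.4126 = 194.862
AUC_0→∞ = 1799.45 + 194.862 = 1994.312 µg/L·h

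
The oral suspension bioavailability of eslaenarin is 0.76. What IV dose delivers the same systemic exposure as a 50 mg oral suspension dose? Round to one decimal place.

D_iv = 38.0 mg

Systemic exposure from an extravascular dose = F × D_ev, so the equivalent IV dose is F × D_ev.
D_iv = F × D_ev = 0.76 × 50 = 38 mg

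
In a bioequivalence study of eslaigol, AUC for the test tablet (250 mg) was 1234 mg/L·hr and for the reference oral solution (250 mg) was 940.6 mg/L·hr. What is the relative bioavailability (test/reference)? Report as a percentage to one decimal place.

F_rel = (AUC_test/D_test) / (AUC_ref/D_ref)
      = (1234/250) / (940.6/250)
      = 4.936 / 3.7624 = 1.3119 = 131.19%

F_rel = 131.2%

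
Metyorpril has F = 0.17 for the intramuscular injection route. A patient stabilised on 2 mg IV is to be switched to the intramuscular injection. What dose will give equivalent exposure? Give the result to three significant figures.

For equal systemic exposure: F × D_ev = D_iv
D_ev = D_iv / F = 2 / 0.17 = 11.7647 mg

D_intramuscular = 11.8 mg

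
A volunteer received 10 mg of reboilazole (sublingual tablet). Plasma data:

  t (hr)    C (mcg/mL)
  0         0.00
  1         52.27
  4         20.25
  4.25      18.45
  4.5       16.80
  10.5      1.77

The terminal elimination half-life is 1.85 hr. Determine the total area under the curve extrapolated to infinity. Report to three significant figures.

Trapezoidal AUC_0→10.5:
  [0→1]: (0.00+52.27)/2 × 1 = 26.135
  [1→4]: (52.27+20.25)/2 × 3 = 108.78
  [4→4.25]: (20.25+18.45)/2 × 0.25 = 4.8375
  [4.25→4.5]: (18.45+16.80)/2 × 0.25 = 4.40625
  [4.5→10.5]: (16.80+1.77)/2 × 6 = 55.71
  Sum = 199.86875 mcg/mL·hr
k_e = ln2 / t½ = 0.693147 / 1.85 = 0.3747 hr^-1
Extrapolated tail: C_last / k_e = 1.77 / 0.3747 = 4.724
AUC_0→∞ = 199.86875 + 4.724 = 204.59275 mcg/mL·hr

AUC = 205 mcg/mL·hr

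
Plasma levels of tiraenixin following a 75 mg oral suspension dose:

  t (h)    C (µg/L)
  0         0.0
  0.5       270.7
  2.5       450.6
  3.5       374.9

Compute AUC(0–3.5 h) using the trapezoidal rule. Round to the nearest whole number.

AUC = 1202 µg/L·h

Trapezoidal AUC_0→3.5:
  [0→0.5]: (0.0+270.7)/2 × 0.5 = 67.675
  [0.5→2.5]: (270.7+450.6)/2 × 2 = 721.3
  [2.5→3.5]: (450.6+374.9)/2 × 1 = 412.75
  Sum = 1201.725 µg/L·h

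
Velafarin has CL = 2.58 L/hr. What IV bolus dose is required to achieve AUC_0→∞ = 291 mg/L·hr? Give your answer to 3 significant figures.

Dose_iv = CL × AUC_0→∞
     = 2.58 × 291 = 750.78 mg

Dose = 751 mg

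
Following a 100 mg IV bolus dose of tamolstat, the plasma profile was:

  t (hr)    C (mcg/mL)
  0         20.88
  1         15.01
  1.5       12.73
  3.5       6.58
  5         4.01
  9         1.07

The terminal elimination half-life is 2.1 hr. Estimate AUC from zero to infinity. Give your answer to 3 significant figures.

Trapezoidal AUC_0→9:
  [0→1]: (20.88+15.01)/2 × 1 = 17.945
  [1→1.5]: (15.01+12.73)/2 × 0.5 = 6.935
  [1.5→3.5]: (12.73+6.58)/2 × 2 = 19.31
  [3.5→5]: (6.58+4.01)/2 × 1.5 = 7.9425
  [5→9]: (4.01+1.07)/2 × 4 = 10.16
  Sum = 62.2925 mcg/mL·hr
k_e = ln2 / t½ = 0.693147 / 2.1 = 0.3301 hr^-1
Extrapolated tail: C_last / k_e = 1.07 / 0.3301 = 3.241
AUC_0→∞ = 62.2925 + 3.241 = 65.5335 mcg/mL·hr

AUC = 65.5 mcg/mL·hr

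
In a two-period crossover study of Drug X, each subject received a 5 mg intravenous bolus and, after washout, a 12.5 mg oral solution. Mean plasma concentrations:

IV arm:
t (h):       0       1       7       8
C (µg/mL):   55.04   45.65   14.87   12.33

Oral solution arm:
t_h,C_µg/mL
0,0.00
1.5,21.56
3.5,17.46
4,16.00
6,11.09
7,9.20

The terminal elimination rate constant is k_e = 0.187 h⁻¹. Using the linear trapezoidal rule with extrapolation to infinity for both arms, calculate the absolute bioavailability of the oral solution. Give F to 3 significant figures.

Trapezoidal AUC_0→8 (IV):
  [0→1]: (55.04+45.65)/2 × 1 = 50.345
  [1→7]: (45.65+14.87)/2 × 6 = 181.56
  [7→8]: (14.87+12.33)/2 × 1 = 13.6
  Sum = 245.505 µg/mL·h
IV tail: 12.33/0.187 = 65.936; AUC_iv,0→∞ = 245.505 + 65.936 = 311.441 µg/mL·h
Trapezoidal AUC_0→7 (oral solution):
  [0→1.5]: (0.00+21.56)/2 × 1.5 = 16.17
  [1.5→3.5]: (21.56+17.46)/2 × 2 = 39.02
  [3.5→4]: (17.46+16.00)/2 × 0.5 = 8.365
  [4→6]: (16.00+11.09)/2 × 2 = 27.09
  [6→7]: (11.09+9.20)/2 × 1 = 10.145
  Sum = 100.79 µg/mL·h
oral solution tail: 9.20/0.187 = 49.198; AUC_ev,0→∞ = 100.79 + 49.198 = 149.988 µg/mL·h
F = (AUC_ev/D_ev)/(AUC_iv/D_iv) = (149.988/12.5)/(311.441/5) = 11.99904/62.2882 = 0.1926

F = 0.193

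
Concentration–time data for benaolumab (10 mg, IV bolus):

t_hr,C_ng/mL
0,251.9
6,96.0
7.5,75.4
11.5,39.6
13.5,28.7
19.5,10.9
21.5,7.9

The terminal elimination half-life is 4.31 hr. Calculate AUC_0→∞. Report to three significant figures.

Trapezoidal AUC_0→21.5:
  [0→6]: (251.9+96.0)/2 × 6 = 1043.7
  [6→7.5]: (96.0+75.4)/2 × 1.5 = 128.55
  [7.5→11.5]: (75.4+39.6)/2 × 4 = 230.0
  [11.5→13.5]: (39.6+28.7)/2 × 2 = 68.3
  [13.5→19.5]: (28.7+10.9)/2 × 6 = 118.8
  [19.5→21.5]: (10.9+7.9)/2 × 2 = 18.8
  Sum = 1608.15 ng/mL·hr
k_e = ln2 / t½ = 0.693147 / 4.31 = 0.1608 hr^-1
Extrapolated tail: C_last / k_e = 7.9 / 0.1608 = 49.129
AUC_0→∞ = 1608.15 + 49.129 = 1657.279 ng/mL·hr

AUC = 1660 ng/mL·hr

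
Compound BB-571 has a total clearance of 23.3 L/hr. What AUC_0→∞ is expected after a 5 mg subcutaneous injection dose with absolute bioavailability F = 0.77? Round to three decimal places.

AUC_0→∞ = F × Dose / CL
        = 0.77 × 5 / 23.3 = 0.165236 mg/L·hr

AUC = 0.165 mg/L·hr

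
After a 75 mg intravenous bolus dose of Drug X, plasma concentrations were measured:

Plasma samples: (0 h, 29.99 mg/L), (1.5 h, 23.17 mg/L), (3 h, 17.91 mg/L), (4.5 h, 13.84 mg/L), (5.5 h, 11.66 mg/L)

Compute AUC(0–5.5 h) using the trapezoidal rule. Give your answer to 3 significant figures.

AUC = 107 mg/L·h

Trapezoidal AUC_0→5.5:
  [0→1.5]: (29.99+23.17)/2 × 1.5 = 39.87
  [1.5→3]: (23.17+17.91)/2 × 1.5 = 30.81
  [3→4.5]: (17.91+13.84)/2 × 1.5 = 23.8125
  [4.5→5.5]: (13.84+11.66)/2 × 1 = 12.75
  Sum = 107.2425 mg/L·h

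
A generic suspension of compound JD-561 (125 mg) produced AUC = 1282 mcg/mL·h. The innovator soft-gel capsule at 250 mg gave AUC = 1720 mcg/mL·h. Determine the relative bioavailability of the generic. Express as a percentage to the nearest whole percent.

F_rel = 149%

F_rel = (AUC_test/D_test) / (AUC_ref/D_ref)
      = (1282/125) / (1720/250)
      = 10.256 / 6.88 = 1.4907 = 149.07%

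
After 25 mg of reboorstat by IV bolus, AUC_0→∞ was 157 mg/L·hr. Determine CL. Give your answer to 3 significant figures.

CL = Dose_iv / AUC_0→∞
   = 25 / 157 = 0.159236 L/hr

CL = 0.159 L/hr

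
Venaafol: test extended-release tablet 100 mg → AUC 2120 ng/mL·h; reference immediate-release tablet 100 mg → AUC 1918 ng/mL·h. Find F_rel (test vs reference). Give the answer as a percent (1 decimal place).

F_rel = 110.5%

F_rel = (AUC_test/D_test) / (AUC_ref/D_ref)
      = (2120/100) / (1918/100)
      = 21.2 / 19.18 = 1.1053 = 110.53%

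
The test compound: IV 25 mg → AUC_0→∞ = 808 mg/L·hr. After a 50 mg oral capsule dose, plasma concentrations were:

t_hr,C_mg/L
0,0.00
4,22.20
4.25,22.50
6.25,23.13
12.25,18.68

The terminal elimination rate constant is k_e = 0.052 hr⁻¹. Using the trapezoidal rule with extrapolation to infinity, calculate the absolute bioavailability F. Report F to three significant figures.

Trapezoidal AUC_0→12.25 (oral capsule):
  [0→4]: (0.00+22.20)/2 × 4 = 44.4
  [4→4.25]: (22.20+22.50)/2 × 0.25 = 5.5875
  [4.25→6.25]: (22.50+23.13)/2 × 2 = 45.63
  [6.25→12.25]: (23.13+18.68)/2 × 6 = 125.43
  Sum = 221.0475 mg/L·hr
Tail: C_last/k_e = 18.68/0.052 = 359.231
AUC_0→∞ (oral capsule) = 221.0475 + 359.231 = 580.2785 mg/L·hr
F = (AUC_ev/D_ev)/(AUC_iv/D_iv) = (580.2785/50)/(808/25) = 11.60557/32.32 = 0.3591

F = 0.359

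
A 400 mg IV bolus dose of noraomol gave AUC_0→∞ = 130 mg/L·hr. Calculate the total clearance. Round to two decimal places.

CL = Dose_iv / AUC_0→∞
   = 400 / 130 = 3.07692 L/hr

CL = 3.08 L/hr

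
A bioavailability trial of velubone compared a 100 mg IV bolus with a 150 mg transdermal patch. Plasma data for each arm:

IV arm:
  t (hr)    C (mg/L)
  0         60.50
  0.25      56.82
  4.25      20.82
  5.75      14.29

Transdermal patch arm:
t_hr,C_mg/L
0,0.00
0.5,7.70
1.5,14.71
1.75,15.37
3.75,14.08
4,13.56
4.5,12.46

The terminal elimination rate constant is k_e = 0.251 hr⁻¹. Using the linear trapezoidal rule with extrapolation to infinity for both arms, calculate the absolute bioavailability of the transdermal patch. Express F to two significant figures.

Trapezoidal AUC_0→5.75 (IV):
  [0→0.25]: (60.50+56.82)/2 × 0.25 = 14.665
  [0.25→4.25]: (56.82+20.82)/2 × 4 = 155.28
  [4.25→5.75]: (20.82+14.29)/2 × 1.5 = 26.3325
  Sum = 196.2775 mg/L·hr
IV tail: 14.29/0.251 = 56.932; AUC_iv,0→∞ = 196.2775 + 56.932 = 253.2095 mg/L·hr
Trapezoidal AUC_0→4.5 (transdermal patch):
  [0→0.5]: (0.00+7.70)/2 × 0.5 = 1.925
  [0.5→1.5]: (7.70+14.71)/2 × 1 = 11.205
  [1.5→1.75]: (14.71+15.37)/2 × 0.25 = 3.76
  [1.75→3.75]: (15.37+14.08)/2 × 2 = 29.45
  [3.75→4]: (14.08+13.56)/2 × 0.25 = 3.455
  [4→4.5]: (13.56+12.46)/2 × 0.5 = 6.505
  Sum = 56.3 mg/L·hr
transdermal patch tail: 12.46/0.251 = 49.641; AUC_ev,0→∞ = 56.3 + 49.641 = 105.941 mg/L·hr
F = (AUC_ev/D_ev)/(AUC_iv/D_iv) = (105.941/150)/(253.2095/100) = 0.706273/2.532095 = 0.2789

F = 0.28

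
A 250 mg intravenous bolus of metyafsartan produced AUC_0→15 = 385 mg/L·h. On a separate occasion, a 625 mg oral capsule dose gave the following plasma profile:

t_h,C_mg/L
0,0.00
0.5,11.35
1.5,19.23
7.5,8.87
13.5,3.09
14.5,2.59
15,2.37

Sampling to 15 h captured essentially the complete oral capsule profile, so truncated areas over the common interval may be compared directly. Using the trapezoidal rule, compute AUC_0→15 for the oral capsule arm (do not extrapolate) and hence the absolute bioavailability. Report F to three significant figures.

Trapezoidal AUC_0→15 (oral capsule):
  [0→0.5]: (0.00+11.35)/2 × 0.5 = 2.8375
  [0.5→1.5]: (11.35+19.23)/2 × 1 = 15.29
  [1.5→7.5]: (19.23+8.87)/2 × 6 = 84.3
  [7.5→13.5]: (8.87+3.09)/2 × 6 = 35.88
  [13.5→14.5]: (3.09+2.59)/2 × 1 = 2.84
  [14.5→15]: (2.59+2.37)/2 × 0.5 = 1.24
  Sum = 142.3875 mg/L·h
F = (AUC_ev/D_ev)/(AUC_iv/D_iv) = (142.3875/625)/(385/250) = 0.22782/1.54 = 0.1479

F = 0.148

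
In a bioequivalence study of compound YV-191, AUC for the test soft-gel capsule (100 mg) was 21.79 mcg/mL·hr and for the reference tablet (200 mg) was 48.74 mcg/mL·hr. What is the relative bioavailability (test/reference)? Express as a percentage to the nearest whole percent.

F_rel = 89%

F_rel = (AUC_test/D_test) / (AUC_ref/D_ref)
      = (21.79/100) / (48.74/200)
      = 0.2179 / 0.2437 = 0.8941 = 89.41%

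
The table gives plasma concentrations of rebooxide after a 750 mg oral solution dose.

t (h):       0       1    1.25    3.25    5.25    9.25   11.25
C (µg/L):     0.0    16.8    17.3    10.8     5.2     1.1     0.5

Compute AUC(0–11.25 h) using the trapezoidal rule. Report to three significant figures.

Trapezoidal AUC_0→11.25:
  [0→1]: (0.0+16.8)/2 × 1 = 8.4
  [1→1.25]: (16.8+17.3)/2 × 0.25 = 4.2625
  [1.25→3.25]: (17.3+10.8)/2 × 2 = 28.1
  [3.25→5.25]: (10.8+5.2)/2 × 2 = 16.0
  [5.25→9.25]: (5.2+1.1)/2 × 4 = 12.6
  [9.25→11.25]: (1.1+0.5)/2 × 2 = 1.6
  Sum = 70.9625 µg/L·h

AUC = 71.0 µg/L·h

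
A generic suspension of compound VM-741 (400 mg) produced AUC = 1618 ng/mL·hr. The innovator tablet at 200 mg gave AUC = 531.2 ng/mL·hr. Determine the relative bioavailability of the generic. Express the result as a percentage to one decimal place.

F_rel = (AUC_test/D_test) / (AUC_ref/D_ref)
      = (1618/400) / (531.2/200)
      = 4.045 / 2.656 = 1.5230 = 152.30%

F_rel = 152.3%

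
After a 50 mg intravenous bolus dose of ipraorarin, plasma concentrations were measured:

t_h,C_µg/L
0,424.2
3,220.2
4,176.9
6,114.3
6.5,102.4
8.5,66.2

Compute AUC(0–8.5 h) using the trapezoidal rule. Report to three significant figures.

Trapezoidal AUC_0→8.5:
  [0→3]: (424.2+220.2)/2 × 3 = 966.6
  [3→4]: (220.2+176.9)/2 × 1 = 198.55
  [4→6]: (176.9+114.3)/2 × 2 = 291.2
  [6→6.5]: (114.3+102.4)/2 × 0.5 = 54.175
  [6.5→8.5]: (102.4+66.2)/2 × 2 = 168.6
  Sum = 1679.125 µg/L·h

AUC = 1680 µg/L·h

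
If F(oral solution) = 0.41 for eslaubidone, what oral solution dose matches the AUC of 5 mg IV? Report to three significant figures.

For equal systemic exposure: F × D_ev = D_iv
D_ev = D_iv / F = 5 / 0.41 = 12.1951 mg

D_oral = 12.2 mg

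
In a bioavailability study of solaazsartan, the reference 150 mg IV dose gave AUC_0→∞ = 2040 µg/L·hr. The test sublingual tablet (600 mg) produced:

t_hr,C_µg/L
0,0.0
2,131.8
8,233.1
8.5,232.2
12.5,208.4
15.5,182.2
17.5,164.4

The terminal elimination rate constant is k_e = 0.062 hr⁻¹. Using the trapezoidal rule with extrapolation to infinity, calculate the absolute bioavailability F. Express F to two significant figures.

Trapezoidal AUC_0→17.5 (sublingual tablet):
  [0→2]: (0.0+131.8)/2 × 2 = 131.8
  [2→8]: (131.8+233.1)/2 × 6 = 1094.7
  [8→8.5]: (233.1+232.2)/2 × 0.5 = 116.325
  [8.5→12.5]: (232.2+208.4)/2 × 4 = 881.2
  [12.5→15.5]: (208.4+182.2)/2 × 3 = 585.9
  [15.5→17.5]: (182.2+164.4)/2 × 2 = 346.6
  Sum = 3156.525 µg/L·hr
Tail: C_last/k_e = 164.4/0.062 = 2651.613
AUC_0→∞ (sublingual tablet) = 3156.525 + 2651.613 = 5808.138 µg/L·hr
F = (AUC_ev/D_ev)/(AUC_iv/D_iv) = (5808.138/600)/(2040/150) = 9.68023/13.6 = 0.7118

F = 0.71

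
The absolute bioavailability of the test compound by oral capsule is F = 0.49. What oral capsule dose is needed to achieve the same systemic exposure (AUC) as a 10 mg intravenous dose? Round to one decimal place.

For equal systemic exposure: F × D_ev = D_iv
D_ev = D_iv / F = 10 / 0.49 = 20.4082 mg

D_oral = 20.4 mg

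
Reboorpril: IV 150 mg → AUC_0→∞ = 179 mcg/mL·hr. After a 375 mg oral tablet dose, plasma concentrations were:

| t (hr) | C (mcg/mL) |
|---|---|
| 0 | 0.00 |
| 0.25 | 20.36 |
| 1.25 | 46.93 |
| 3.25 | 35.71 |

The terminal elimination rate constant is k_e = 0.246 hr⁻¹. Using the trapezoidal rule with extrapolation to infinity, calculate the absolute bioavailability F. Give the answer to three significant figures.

Trapezoidal AUC_0→3.25 (oral tablet):
  [0→0.25]: (0.00+20.36)/2 × 0.25 = 2.545
  [0.25→1.25]: (20.36+46.93)/2 × 1 = 33.645
  [1.25→3.25]: (46.93+35.71)/2 × 2 = 82.64
  Sum = 118.83 mcg/mL·hr
Tail: C_last/k_e = 35.71/0.246 = 145.163
AUC_0→∞ (oral tablet) = 118.83 + 145.163 = 263.993 mcg/mL·hr
F = (AUC_ev/D_ev)/(AUC_iv/D_iv) = (263.993/375)/(179/150) = 0.703981/1.19333 = 0.5899

F = 0.590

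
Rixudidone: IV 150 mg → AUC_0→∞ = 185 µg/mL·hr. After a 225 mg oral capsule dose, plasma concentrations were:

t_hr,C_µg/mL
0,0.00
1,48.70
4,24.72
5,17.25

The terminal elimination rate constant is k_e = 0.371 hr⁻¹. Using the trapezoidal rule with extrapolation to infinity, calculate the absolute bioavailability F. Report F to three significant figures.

F = 0.728

Trapezoidal AUC_0→5 (oral capsule):
  [0→1]: (0.00+48.70)/2 × 1 = 24.35
  [1→4]: (48.70+24.72)/2 × 3 = 110.13
  [4→5]: (24.72+17.25)/2 × 1 = 20.985
  Sum = 155.465 µg/mL·hr
Tail: C_last/k_e = 17.25/0.371 = 46.496
AUC_0→∞ (oral capsule) = 155.465 + 46.496 = 201.961 µg/mL·hr
F = (AUC_ev/D_ev)/(AUC_iv/D_iv) = (201.961/225)/(185/150) = 0.897604/1.23333 = 0.7278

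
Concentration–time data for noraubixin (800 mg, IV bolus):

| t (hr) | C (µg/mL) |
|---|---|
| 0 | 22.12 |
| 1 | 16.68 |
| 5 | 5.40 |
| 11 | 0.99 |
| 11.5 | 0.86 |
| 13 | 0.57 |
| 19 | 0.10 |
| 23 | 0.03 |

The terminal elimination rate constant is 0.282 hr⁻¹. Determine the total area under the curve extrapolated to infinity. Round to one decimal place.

AUC = 86.6 µg/mL·hr

Trapezoidal AUC_0→23:
  [0→1]: (22.12+16.68)/2 × 1 = 19.4
  [1→5]: (16.68+5.40)/2 × 4 = 44.16
  [5→11]: (5.40+0.99)/2 × 6 = 19.17
  [11→11.5]: (0.99+0.86)/2 × 0.5 = 0.4625
  [11.5→13]: (0.86+0.57)/2 × 1.5 = 1.0725
  [13→19]: (0.57+0.10)/2 × 6 = 2.01
  [19→23]: (0.10+0.03)/2 × 4 = 0.26
  Sum = 86.535 µg/mL·hr
Extrapolated tail: C_last / k_e = 0.03 / 0.282 = 0.106
AUC_0→∞ = 86.535 + 0.106 = 86.641 µg/mL·hr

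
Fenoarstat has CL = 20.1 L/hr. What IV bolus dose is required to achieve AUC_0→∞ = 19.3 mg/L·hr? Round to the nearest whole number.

Dose = 388 mg

Dose_iv = CL × AUC_0→∞
     = 20.1 × 19.3 = 387.93 mg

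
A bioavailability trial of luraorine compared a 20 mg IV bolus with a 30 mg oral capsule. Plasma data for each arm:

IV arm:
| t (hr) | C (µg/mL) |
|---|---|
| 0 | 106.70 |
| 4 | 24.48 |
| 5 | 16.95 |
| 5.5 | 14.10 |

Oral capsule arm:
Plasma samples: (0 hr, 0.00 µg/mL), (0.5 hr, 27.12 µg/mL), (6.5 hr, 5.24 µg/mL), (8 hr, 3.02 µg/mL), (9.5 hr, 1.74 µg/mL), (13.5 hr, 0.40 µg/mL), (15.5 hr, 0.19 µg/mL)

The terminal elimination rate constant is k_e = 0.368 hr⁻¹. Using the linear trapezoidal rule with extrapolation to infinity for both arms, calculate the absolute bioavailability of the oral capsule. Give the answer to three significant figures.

Trapezoidal AUC_0→5.5 (IV):
  [0→4]: (106.70+24.48)/2 × 4 = 262.36
  [4→5]: (24.48+16.95)/2 × 1 = 20.715
  [5→5.5]: (16.95+14.10)/2 × 0.5 = 7.7625
  Sum = 290.8375 µg/mL·hr
IV tail: 14.10/0.368 = 38.315; AUC_iv,0→∞ = 290.8375 + 38.315 = 329.1525 µg/mL·hr
Trapezoidal AUC_0→15.5 (oral capsule):
  [0→0.5]: (0.00+27.12)/2 × 0.5 = 6.78
  [0.5→6.5]: (27.12+5.24)/2 × 6 = 97.08
  [6.5→8]: (5.24+3.02)/2 × 1.5 = 6.195
  [8→9.5]: (3.02+1.74)/2 × 1.5 = 3.57
  [9.5→13.5]: (1.74+0.40)/2 × 4 = 4.28
  [13.5→15.5]: (0.40+0.19)/2 × 2 = 0.59
  Sum = 118.495 µg/mL·hr
oral capsule tail: 0.19/0.368 = 0.516; AUC_ev,0→∞ = 118.495 + 0.516 = 119.011 µg/mL·hr
F = (AUC_ev/D_ev)/(AUC_iv/D_iv) = (119.011/30)/(329.1525/20) = 3.96703/16.457625 = 0.2410

F = 0.241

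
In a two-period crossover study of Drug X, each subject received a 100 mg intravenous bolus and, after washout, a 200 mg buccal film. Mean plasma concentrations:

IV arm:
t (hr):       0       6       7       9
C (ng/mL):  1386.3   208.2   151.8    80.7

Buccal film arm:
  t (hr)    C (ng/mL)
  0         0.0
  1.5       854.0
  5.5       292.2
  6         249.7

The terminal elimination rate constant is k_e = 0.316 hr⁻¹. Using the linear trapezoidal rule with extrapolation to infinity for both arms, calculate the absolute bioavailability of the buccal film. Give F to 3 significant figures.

Trapezoidal AUC_0→9 (IV):
  [0→6]: (1386.3+208.2)/2 × 6 = 4783.5
  [6→7]: (208.2+151.8)/2 × 1 = 180.0
  [7→9]: (151.8+80.7)/2 × 2 = 232.5
  Sum = 5196.0 ng/mL·hr
IV tail: 80.7/0.316 = 255.380; AUC_iv,0→∞ = 5196.0 + 255.380 = 5451.38 ng/mL·hr
Trapezoidal AUC_0→6 (buccal film):
  [0→1.5]: (0.0+854.0)/2 × 1.5 = 640.5
  [1.5→5.5]: (854.0+292.2)/2 × 4 = 2292.4
  [5.5→6]: (292.2+249.7)/2 × 0.5 = 135.475
  Sum = 3068.375 ng/mL·hr
buccal film tail: 249.7/0.316 = 790.190; AUC_ev,0→∞ = 3068.375 + 790.190 = 3858.565 ng/mL·hr
F = (AUC_ev/D_ev)/(AUC_iv/D_iv) = (3858.565/200)/(5451.38/100) = 19.292825/54.5138 = 0.3539

F = 0.354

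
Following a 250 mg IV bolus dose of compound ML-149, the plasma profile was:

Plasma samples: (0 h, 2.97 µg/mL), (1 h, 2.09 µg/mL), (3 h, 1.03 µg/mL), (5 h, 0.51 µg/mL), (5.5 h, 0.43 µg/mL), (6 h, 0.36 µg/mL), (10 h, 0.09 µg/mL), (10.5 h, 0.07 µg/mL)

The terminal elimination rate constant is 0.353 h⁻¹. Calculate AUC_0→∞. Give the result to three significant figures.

Trapezoidal AUC_0→10.5:
  [0→1]: (2.97+2.09)/2 × 1 = 2.53
  [1→3]: (2.09+1.03)/2 × 2 = 3.12
  [3→5]: (1.03+0.51)/2 × 2 = 1.54
  [5→5.5]: (0.51+0.43)/2 × 0.5 = 0.235
  [5.5→6]: (0.43+0.36)/2 × 0.5 = 0.1975
  [6→10]: (0.36+0.09)/2 × 4 = 0.9
  [10→10.5]: (0.09+0.07)/2 × 0.5 = 0.04
  Sum = 8.5625 µg/mL·h
Extrapolated tail: C_last / k_e = 0.07 / 0.353 = 0.198
AUC_0→∞ = 8.5625 + 0.198 = 8.7605 µg/mL·h

AUC = 8.76 µg/mL·h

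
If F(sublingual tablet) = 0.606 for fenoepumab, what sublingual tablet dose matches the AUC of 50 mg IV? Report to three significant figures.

D_sublingual = 82.5 mg

For equal systemic exposure: F × D_ev = D_iv
D_ev = D_iv / F = 50 / 0.606 = 82.5083 mg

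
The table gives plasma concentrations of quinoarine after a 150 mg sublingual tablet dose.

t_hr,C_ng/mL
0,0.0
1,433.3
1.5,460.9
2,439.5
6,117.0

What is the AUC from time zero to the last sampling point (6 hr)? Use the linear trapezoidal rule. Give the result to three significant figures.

AUC = 1780 ng/mL·hr

Trapezoidal AUC_0→6:
  [0→1]: (0.0+433.3)/2 × 1 = 216.65
  [1→1.5]: (433.3+460.9)/2 × 0.5 = 223.55
  [1.5→2]: (460.9+439.5)/2 × 0.5 = 225.1
  [2→6]: (439.5+117.0)/2 × 4 = 1113.0
  Sum = 1778.3 ng/mL·hr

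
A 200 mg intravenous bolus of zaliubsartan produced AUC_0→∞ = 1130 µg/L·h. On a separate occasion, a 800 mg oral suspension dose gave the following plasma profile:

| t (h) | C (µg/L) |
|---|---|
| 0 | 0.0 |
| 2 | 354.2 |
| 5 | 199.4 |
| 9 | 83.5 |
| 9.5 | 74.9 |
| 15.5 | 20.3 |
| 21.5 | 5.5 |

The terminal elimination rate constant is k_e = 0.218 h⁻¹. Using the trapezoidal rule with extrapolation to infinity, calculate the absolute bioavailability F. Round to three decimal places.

Trapezoidal AUC_0→21.5 (oral suspension):
  [0→2]: (0.0+354.2)/2 × 2 = 354.2
  [2→5]: (354.2+199.4)/2 × 3 = 830.4
  [5→9]: (199.4+83.5)/2 × 4 = 565.8
  [9→9.5]: (83.5+74.9)/2 × 0.5 = 39.6
  [9.5→15.5]: (74.9+20.3)/2 × 6 = 285.6
  [15.5→21.5]: (20.3+5.5)/2 × 6 = 77.4
  Sum = 2153.0 µg/L·h
Tail: C_last/k_e = 5.5/0.218 = 25.229
AUC_0→∞ (oral suspension) = 2153.0 + 25.229 = 2178.229 µg/L·h
F = (AUC_ev/D_ev)/(AUC_iv/D_iv) = (2178.229/800)/(1130/200) = 2.72279/5.65 = 0.4819

F = 0.482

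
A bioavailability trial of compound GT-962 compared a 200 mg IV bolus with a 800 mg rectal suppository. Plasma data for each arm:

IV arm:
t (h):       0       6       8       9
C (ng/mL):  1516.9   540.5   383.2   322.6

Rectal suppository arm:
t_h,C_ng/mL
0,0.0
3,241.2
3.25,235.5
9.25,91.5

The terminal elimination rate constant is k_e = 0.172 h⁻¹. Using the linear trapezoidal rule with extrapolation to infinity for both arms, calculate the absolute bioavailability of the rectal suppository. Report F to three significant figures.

Trapezoidal AUC_0→9 (IV):
  [0→6]: (1516.9+540.5)/2 × 6 = 6172.2
  [6→8]: (540.5+383.2)/2 × 2 = 923.7
  [8→9]: (383.2+322.6)/2 × 1 = 352.9
  Sum = 7448.8 ng/mL·h
IV tail: 322.6/0.172 = 1875.581; AUC_iv,0→∞ = 7448.8 + 1875.581 = 9324.381 ng/mL·h
Trapezoidal AUC_0→9.25 (rectal suppository):
  [0→3]: (0.0+241.2)/2 × 3 = 361.8
  [3→3.25]: (241.2+235.5)/2 × 0.25 = 59.5875
  [3.25→9.25]: (235.5+91.5)/2 × 6 = 981.0
  Sum = 1402.3875 ng/mL·h
rectal suppository tail: 91.5/0.172 = 531.977; AUC_ev,0→∞ = 1402.3875 + 531.977 = 1934.3645 ng/mL·h
F = (AUC_ev/D_ev)/(AUC_iv/D_iv) = (1934.3645/800)/(9324.381/200) = 2.41796/46.621905 = 0.0519

F = 0.0519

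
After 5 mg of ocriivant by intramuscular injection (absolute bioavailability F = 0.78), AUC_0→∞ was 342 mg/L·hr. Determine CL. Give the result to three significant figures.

CL = 0.0114 L/hr

CL = F × Dose / AUC_0→∞
   = 0.78 × 5 / 342 = 0.0114035 L/hr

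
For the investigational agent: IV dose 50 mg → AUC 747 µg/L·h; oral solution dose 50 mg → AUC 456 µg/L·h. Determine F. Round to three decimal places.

F = (AUC_ev / D_ev) / (AUC_iv / D_iv)
  = (456/50) / (747/50)
  = 9.12 / 14.94 = 0.6104

F = 0.610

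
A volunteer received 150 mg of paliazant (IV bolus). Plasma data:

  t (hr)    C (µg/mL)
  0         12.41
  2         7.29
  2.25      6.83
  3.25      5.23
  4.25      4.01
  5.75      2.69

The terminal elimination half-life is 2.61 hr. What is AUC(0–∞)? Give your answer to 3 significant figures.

Trapezoidal AUC_0→5.75:
  [0→2]: (12.41+7.29)/2 × 2 = 19.7
  [2→2.25]: (7.29+6.83)/2 × 0.25 = 1.765
  [2.25→3.25]: (6.83+5.23)/2 × 1 = 6.03
  [3.25→4.25]: (5.23+4.01)/2 × 1 = 4.62
  [4.25→5.75]: (4.01+2.69)/2 × 1.5 = 5.025
  Sum = 37.14 µg/mL·hr
k_e = ln2 / t½ = 0.693147 / 2.61 = 0.2656 hr^-1
Extrapolated tail: C_last / k_e = 2.69 / 0.2656 = 10.128
AUC_0→∞ = 37.14 + 10.128 = 47.268 µg/mL·hr

AUC = 47.3 µg/mL·hr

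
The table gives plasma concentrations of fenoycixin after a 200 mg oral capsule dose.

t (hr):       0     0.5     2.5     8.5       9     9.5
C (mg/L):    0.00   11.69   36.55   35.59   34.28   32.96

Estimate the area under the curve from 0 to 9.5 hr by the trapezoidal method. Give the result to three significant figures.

AUC = 302 mg/L·hr

Trapezoidal AUC_0→9.5:
  [0→0.5]: (0.00+11.69)/2 × 0.5 = 2.9225
  [0.5→2.5]: (11.69+36.55)/2 × 2 = 48.24
  [2.5→8.5]: (36.55+35.59)/2 × 6 = 216.42
  [8.5→9]: (35.59+34.28)/2 × 0.5 = 17.4675
  [9→9.5]: (34.28+32.96)/2 × 0.5 = 16.81
  Sum = 301.86 mg/L·hr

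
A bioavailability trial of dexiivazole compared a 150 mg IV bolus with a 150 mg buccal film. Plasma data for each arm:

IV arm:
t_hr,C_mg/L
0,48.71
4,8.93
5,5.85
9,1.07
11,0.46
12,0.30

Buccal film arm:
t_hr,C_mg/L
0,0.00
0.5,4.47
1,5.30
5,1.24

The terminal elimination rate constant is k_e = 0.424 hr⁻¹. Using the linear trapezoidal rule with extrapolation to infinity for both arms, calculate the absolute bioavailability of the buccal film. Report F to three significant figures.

Trapezoidal AUC_0→12 (IV):
  [0→4]: (48.71+8.93)/2 × 4 = 115.28
  [4→5]: (8.93+5.85)/2 × 1 = 7.39
  [5→9]: (5.85+1.07)/2 × 4 = 13.84
  [9→11]: (1.07+0.46)/2 × 2 = 1.53
  [11→12]: (0.46+0.30)/2 × 1 = 0.38
  Sum = 138.42 mg/L·hr
IV tail: 0.30/0.424 = 0.708; AUC_iv,0→∞ = 138.42 + 0.708 = 139.128 mg/L·hr
Trapezoidal AUC_0→5 (buccal film):
  [0→0.5]: (0.00+4.47)/2 × 0.5 = 1.1175
  [0.5→1]: (4.47+5.30)/2 × 0.5 = 2.4425
  [1→5]: (5.30+1.24)/2 × 4 = 13.08
  Sum = 16.64 mg/L·hr
buccal film tail: 1.24/0.424 = 2.925; AUC_ev,0→∞ = 16.64 + 2.925 = 19.565 mg/L·hr
F = (AUC_ev/D_ev)/(AUC_iv/D_iv) = (19.565/150)/(139.128/150) = 0.130433/0.92752 = 0.1406

F = 0.141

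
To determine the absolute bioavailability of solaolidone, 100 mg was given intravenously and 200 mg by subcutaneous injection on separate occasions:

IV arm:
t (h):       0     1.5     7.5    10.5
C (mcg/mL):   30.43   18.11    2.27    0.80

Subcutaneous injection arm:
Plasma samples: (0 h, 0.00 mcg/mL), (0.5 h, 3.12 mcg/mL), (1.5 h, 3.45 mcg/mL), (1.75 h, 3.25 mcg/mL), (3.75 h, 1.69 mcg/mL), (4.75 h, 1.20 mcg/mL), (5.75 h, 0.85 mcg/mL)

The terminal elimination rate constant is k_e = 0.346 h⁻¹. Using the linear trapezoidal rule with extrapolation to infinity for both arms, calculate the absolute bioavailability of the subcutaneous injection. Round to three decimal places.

F = 0.071

Trapezoidal AUC_0→10.5 (IV):
  [0→1.5]: (30.43+18.11)/2 × 1.5 = 36.405
  [1.5→7.5]: (18.11+2.27)/2 × 6 = 61.14
  [7.5→10.5]: (2.27+0.80)/2 × 3 = 4.605
  Sum = 102.15 mcg/mL·h
IV tail: 0.80/0.346 = 2.312; AUC_iv,0→∞ = 102.15 + 2.312 = 104.462 mcg/mL·h
Trapezoidal AUC_0→5.75 (subcutaneous injection):
  [0→0.5]: (0.00+3.12)/2 × 0.5 = 0.78
  [0.5→1.5]: (3.12+3.45)/2 × 1 = 3.285
  [1.5→1.75]: (3.45+3.25)/2 × 0.25 = 0.8375
  [1.75→3.75]: (3.25+1.69)/2 × 2 = 4.94
  [3.75→4.75]: (1.69+1.20)/2 × 1 = 1.445
  [4.75→5.75]: (1.20+0.85)/2 × 1 = 1.025
  Sum = 12.3125 mcg/mL·h
subcutaneous injection tail: 0.85/0.346 = 2.457; AUC_ev,0→∞ = 12.3125 + 2.457 = 14.7695 mcg/mL·h
F = (AUC_ev/D_ev)/(AUC_iv/D_iv) = (14.7695/200)/(104.462/100) = 0.0738475/1.04462 = 0.0707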